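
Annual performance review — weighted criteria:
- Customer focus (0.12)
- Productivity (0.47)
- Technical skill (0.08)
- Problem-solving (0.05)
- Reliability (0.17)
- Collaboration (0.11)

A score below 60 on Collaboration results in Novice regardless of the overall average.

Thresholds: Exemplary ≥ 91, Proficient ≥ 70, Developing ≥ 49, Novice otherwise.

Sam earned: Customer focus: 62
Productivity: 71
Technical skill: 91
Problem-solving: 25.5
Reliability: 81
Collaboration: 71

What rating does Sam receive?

Collaboration score 71 ≥ 60: minimum met.
Weighted total:
  Customer focus 62 × 0.12 = 7.44
  Productivity 71 × 0.47 = 33.37
  Technical skill 91 × 0.08 = 7.28
  Problem-solving 25.5 × 0.05 = 1.275
  Reliability 81 × 0.17 = 13.77
  Collaboration 71 × 0.11 = 7.81
Sum = 70.945
70.945 is ≥ 70 and < 91 → Proficient

Proficient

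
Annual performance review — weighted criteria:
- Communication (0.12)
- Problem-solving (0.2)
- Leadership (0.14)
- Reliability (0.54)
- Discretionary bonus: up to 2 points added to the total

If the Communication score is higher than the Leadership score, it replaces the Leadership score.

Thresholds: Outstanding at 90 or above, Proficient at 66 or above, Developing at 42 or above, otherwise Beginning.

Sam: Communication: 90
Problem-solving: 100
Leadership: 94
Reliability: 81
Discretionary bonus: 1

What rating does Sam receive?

Proficient

Communication (90) ≤ Leadership (94), so Leadership stays at 94.
Weighted total:
  Communication 90 × 0.12 = 10.8
  Problem-solving 100 × 0.2 = 20
  Leadership 94 × 0.14 = 13.16
  Reliability 81 × 0.54 = 43.74
Sum = 87.7
Discretionary bonus: 87.7 + 1 = 88.7
88.7 is ≥ 66 and < 90 → Proficient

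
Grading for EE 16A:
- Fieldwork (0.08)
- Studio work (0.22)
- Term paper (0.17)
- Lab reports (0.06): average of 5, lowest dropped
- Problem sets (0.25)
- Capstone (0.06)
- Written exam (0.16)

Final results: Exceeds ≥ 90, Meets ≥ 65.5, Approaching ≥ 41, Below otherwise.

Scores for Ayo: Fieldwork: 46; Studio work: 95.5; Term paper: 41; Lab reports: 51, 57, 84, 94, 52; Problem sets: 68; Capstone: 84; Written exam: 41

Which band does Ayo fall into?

Lab reports: drop 51 → average of remaining 4 = 287/4 = 71.75
Weighted total:
  Fieldwork 46 × 0.08 = 3.68
  Studio work 95.5 × 0.22 = 21.01
  Term paper 41 × 0.17 = 6.97
  Lab reports 71.75 × 0.06 = 4.305
  Problem sets 68 × 0.25 = 17
  Capstone 84 × 0.06 = 5.04
  Written exam 41 × 0.16 = 6.56
Sum = 64.565
64.565 is ≥ 41 and < 65.5 → Approaching

Approaching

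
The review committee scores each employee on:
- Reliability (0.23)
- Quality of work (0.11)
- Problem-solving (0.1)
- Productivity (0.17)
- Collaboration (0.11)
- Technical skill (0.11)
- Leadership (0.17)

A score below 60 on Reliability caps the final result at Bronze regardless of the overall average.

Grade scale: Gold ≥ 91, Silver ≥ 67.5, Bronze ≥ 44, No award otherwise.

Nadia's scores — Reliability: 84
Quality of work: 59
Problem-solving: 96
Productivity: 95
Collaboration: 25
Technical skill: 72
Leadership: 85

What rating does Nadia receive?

Silver

Reliability score 84 ≥ 60: minimum met.
Weighted total:
  Reliability 84 × 0.23 = 19.32
  Quality of work 59 × 0.11 = 6.49
  Problem-solving 96 × 0.1 = 9.6
  Productivity 95 × 0.17 = 16.15
  Collaboration 25 × 0.11 = 2.75
  Technical skill 72 × 0.11 = 7.92
  Leadership 85 × 0.17 = 14.45
Sum = 76.68
76.68 is ≥ 67.5 and < 91 → Silver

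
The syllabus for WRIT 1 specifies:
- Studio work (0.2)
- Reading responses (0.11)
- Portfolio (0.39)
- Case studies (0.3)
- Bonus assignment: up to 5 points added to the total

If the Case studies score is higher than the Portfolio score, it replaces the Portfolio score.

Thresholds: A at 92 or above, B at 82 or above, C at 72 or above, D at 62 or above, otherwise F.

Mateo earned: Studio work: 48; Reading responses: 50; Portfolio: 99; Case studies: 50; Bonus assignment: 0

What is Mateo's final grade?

Case studies (50) ≤ Portfolio (99), so Portfolio stays at 99.
Weighted total:
  Studio work 48 × 0.2 = 9.6
  Reading responses 50 × 0.11 = 5.5
  Portfolio 99 × 0.39 = 38.61
  Case studies 50 × 0.3 = 15
Sum = 68.71
Bonus assignment: 68.71 + 0 = 68.71
68.71 is ≥ 62 and < 72 → D

D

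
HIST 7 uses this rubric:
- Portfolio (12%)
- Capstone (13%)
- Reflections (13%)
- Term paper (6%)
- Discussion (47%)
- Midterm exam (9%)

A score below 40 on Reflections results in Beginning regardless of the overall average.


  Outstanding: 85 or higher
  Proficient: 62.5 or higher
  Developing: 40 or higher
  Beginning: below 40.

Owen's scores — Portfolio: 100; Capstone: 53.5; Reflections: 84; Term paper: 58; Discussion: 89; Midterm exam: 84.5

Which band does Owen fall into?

Proficient

Reflections score 84 ≥ 40: minimum met.
Weighted total:
  Portfolio 100 × 0.12 = 12
  Capstone 53.5 × 0.13 = 6.955
  Reflections 84 × 0.13 = 10.92
  Term paper 58 × 0.06 = 3.48
  Discussion 89 × 0.47 = 41.83
  Midterm exam 84.5 × 0.09 = 7.605
Sum = 82.79
82.79 is ≥ 62.5 and < 85 → Proficient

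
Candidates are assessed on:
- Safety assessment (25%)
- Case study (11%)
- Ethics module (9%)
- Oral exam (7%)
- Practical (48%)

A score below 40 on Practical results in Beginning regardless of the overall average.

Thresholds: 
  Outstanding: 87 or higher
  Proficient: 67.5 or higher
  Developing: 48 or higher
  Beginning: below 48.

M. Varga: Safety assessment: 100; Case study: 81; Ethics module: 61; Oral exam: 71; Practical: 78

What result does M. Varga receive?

Proficient

Practical score 78 ≥ 40: minimum met.
Weighted total:
  Safety assessment 100 × 0.25 = 25
  Case study 81 × 0.11 = 8.91
  Ethics module 61 × 0.09 = 5.49
  Oral exam 71 × 0.07 = 4.97
  Practical 78 × 0.48 = 37.44
Sum = 81.81
81.81 is ≥ 67.5 and < 87 → Proficient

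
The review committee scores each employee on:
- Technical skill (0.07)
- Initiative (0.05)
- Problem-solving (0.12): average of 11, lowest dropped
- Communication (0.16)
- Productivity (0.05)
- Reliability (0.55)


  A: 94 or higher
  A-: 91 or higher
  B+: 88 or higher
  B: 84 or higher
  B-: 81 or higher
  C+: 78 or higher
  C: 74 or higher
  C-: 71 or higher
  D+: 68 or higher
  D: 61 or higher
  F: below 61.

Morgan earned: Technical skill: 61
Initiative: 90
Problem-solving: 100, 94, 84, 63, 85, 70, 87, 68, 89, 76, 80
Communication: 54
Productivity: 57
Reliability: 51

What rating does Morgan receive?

Problem-solving: drop 63 → average of remaining 10 = 833/10 = 83.3
Weighted total:
  Technical skill 61 × 0.07 = 4.27
  Initiative 90 × 0.05 = 4.5
  Problem-solving 83.3 × 0.12 = 9.996
  Communication 54 × 0.16 = 8.64
  Productivity 57 × 0.05 = 2.85
  Reliability 51 × 0.55 = 28.05
Sum = 58.306
58.306 < 61 → F

F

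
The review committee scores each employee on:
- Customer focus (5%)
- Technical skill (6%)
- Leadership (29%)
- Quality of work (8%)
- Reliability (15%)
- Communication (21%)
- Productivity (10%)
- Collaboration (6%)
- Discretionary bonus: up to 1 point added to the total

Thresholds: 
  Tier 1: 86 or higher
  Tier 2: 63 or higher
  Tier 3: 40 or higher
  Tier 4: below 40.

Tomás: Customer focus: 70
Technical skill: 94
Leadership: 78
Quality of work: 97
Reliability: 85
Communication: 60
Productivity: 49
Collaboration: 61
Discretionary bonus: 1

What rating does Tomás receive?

Weighted total:
  Customer focus 70 × 0.05 = 3.5
  Technical skill 94 × 0.06 = 5.64
  Leadership 78 × 0.29 = 22.62
  Quality of work 97 × 0.08 = 7.76
  Reliability 85 × 0.15 = 12.75
  Communication 60 × 0.21 = 12.6
  Productivity 49 × 0.1 = 4.9
  Collaboration 61 × 0.06 = 3.66
Sum = 73.43
Discretionary bonus: 73.43 + 1 = 74.43
74.43 is ≥ 63 and < 86 → Tier 2

Tier 2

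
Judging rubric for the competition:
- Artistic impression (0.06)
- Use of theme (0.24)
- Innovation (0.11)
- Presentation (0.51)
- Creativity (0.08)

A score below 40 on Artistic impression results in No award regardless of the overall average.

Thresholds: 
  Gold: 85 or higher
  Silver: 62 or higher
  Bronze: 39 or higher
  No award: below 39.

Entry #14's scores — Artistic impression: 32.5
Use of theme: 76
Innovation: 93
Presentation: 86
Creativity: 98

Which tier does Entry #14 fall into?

No award

Artistic impression score 32.5 < 40: minimum not met.
Weighted total:
  Artistic impression 32.5 × 0.06 = 1.95
  Use of theme 76 × 0.24 = 18.24
  Innovation 93 × 0.11 = 10.23
  Presentation 86 × 0.51 = 43.86
  Creativity 98 × 0.08 = 7.84
Sum = 82.12
Because the Artistic impression minimum was not met, the result is No award.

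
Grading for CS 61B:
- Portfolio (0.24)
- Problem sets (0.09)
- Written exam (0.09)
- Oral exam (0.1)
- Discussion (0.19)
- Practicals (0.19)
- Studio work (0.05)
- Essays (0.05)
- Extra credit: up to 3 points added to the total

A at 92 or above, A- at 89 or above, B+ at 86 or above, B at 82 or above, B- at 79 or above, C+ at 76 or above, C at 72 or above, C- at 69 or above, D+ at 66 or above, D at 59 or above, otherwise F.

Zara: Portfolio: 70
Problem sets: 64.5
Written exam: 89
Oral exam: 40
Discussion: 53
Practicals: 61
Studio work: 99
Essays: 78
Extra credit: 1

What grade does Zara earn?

Weighted total:
  Portfolio 70 × 0.24 = 16.8
  Problem sets 64.5 × 0.09 = 5.805
  Written exam 89 × 0.09 = 8.01
  Oral exam 40 × 0.1 = 4
  Discussion 53 × 0.19 = 10.07
  Practicals 61 × 0.19 = 11.59
  Studio work 99 × 0.05 = 4.95
  Essays 78 × 0.05 = 3.9
Sum = 65.125
Extra credit: 65.125 + 1 = 66.125
66.125 is ≥ 66 and < 69 → D+

D+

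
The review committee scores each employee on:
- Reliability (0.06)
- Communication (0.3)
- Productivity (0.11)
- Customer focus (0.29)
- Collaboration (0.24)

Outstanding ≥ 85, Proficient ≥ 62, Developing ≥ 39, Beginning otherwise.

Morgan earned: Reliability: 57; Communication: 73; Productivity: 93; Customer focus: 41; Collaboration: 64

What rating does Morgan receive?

Weighted total:
  Reliability 57 × 0.06 = 3.42
  Communication 73 × 0.3 = 21.9
  Productivity 93 × 0.11 = 10.23
  Customer focus 41 × 0.29 = 11.89
  Collaboration 64 × 0.24 = 15.36
Sum = 62.8
62.8 is ≥ 62 and < 85 → Proficient

Proficient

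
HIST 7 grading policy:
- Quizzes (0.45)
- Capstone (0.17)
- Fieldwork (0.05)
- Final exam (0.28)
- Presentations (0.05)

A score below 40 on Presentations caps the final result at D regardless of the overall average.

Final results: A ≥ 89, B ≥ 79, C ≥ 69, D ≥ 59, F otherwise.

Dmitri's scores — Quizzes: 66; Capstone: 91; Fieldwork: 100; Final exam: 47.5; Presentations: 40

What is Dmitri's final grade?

D

Presentations score 40 ≥ 40: minimum met.
Weighted total:
  Quizzes 66 × 0.45 = 29.7
  Capstone 91 × 0.17 = 15.47
  Fieldwork 100 × 0.05 = 5
  Final exam 47.5 × 0.28 = 13.3
  Presentations 40 × 0.05 = 2
Sum = 65.47
65.47 is ≥ 59 and < 69 → D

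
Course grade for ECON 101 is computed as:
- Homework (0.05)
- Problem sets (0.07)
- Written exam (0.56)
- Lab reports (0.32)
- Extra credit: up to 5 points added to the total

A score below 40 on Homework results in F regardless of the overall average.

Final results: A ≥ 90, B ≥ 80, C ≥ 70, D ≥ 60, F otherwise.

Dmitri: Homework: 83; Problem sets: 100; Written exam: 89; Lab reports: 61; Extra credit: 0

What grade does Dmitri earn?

B

Homework score 83 ≥ 40: minimum met.
Weighted total:
  Homework 83 × 0.05 = 4.15
  Problem sets 100 × 0.07 = 7
  Written exam 89 × 0.56 = 49.84
  Lab reports 61 × 0.32 = 19.52
Sum = 80.51
Extra credit: 80.51 + 0 = 80.51
80.51 is ≥ 80 and < 90 → B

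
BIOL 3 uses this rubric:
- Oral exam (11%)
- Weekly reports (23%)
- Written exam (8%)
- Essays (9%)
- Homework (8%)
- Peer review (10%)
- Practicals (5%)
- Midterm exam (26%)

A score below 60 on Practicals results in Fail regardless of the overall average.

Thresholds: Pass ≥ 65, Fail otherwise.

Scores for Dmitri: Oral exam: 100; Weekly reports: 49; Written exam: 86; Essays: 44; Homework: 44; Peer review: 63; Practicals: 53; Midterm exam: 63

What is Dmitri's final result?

Fail

Practicals score 53 < 60: minimum not met.
Weighted total:
  Oral exam 100 × 0.11 = 11
  Weekly reports 49 × 0.23 = 11.27
  Written exam 86 × 0.08 = 6.88
  Essays 44 × 0.09 = 3.96
  Homework 44 × 0.08 = 3.52
  Peer review 63 × 0.1 = 6.3
  Practicals 53 × 0.05 = 2.65
  Midterm exam 63 × 0.26 = 16.38
Sum = 61.96
Because the Practicals minimum was not met, the result is Fail.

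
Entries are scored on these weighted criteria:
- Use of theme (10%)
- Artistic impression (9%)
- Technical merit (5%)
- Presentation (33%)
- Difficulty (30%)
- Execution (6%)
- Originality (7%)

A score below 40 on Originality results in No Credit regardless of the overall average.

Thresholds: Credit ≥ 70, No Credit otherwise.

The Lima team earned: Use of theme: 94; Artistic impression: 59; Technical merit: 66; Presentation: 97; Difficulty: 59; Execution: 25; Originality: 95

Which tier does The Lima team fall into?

Originality score 95 ≥ 40: minimum met.
Weighted total:
  Use of theme 94 × 0.1 = 9.4
  Artistic impression 59 × 0.09 = 5.31
  Technical merit 66 × 0.05 = 3.3
  Presentation 97 × 0.33 = 32.01
  Difficulty 59 × 0.3 = 17.7
  Execution 25 × 0.06 = 1.5
  Originality 95 × 0.07 = 6.65
Sum = 75.87
75.87 ≥ 70 → Credit

Credit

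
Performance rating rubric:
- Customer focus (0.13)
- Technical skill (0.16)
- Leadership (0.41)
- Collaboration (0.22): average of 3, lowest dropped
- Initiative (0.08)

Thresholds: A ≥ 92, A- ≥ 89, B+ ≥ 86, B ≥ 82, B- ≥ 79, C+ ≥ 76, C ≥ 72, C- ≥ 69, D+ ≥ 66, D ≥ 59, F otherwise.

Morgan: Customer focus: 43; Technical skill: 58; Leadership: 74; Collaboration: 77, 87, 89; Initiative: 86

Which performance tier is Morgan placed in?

Collaboration: drop 77 → average of remaining 2 = 176/2 = 88
Weighted total:
  Customer focus 43 × 0.13 = 5.59
  Technical skill 58 × 0.16 = 9.28
  Leadership 74 × 0.41 = 30.34
  Collaboration 88 × 0.22 = 19.36
  Initiative 86 × 0.08 = 6.88
Sum = 71.45
71.45 is ≥ 69 and < 72 → C-

C-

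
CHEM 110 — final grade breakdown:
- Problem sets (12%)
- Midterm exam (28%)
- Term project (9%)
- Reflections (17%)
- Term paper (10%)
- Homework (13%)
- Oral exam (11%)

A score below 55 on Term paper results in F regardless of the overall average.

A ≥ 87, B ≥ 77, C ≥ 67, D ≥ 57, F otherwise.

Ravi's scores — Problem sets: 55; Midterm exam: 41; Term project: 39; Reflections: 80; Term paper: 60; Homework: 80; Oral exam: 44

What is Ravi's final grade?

F

Term paper score 60 ≥ 55: minimum met.
Weighted total:
  Problem sets 55 × 0.12 = 6.6
  Midterm exam 41 × 0.28 = 11.48
  Term project 39 × 0.09 = 3.51
  Reflections 80 × 0.17 = 13.6
  Term paper 60 × 0.1 = 6
  Homework 80 × 0.13 = 10.4
  Oral exam 44 × 0.11 = 4.84
Sum = 56.43
56.43 < 57 → F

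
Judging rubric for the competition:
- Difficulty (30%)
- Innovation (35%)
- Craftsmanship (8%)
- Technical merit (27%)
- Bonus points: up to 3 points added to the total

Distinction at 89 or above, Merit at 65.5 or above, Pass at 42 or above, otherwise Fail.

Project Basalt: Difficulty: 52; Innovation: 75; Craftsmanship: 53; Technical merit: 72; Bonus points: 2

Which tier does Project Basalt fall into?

Merit

Weighted total:
  Difficulty 52 × 0.3 = 15.6
  Innovation 75 × 0.35 = 26.25
  Craftsmanship 53 × 0.08 = 4.24
  Technical merit 72 × 0.27 = 19.44
Sum = 65.53
Bonus points: 65.53 + 2 = 67.53
67.53 is ≥ 65.5 and < 89 → Merit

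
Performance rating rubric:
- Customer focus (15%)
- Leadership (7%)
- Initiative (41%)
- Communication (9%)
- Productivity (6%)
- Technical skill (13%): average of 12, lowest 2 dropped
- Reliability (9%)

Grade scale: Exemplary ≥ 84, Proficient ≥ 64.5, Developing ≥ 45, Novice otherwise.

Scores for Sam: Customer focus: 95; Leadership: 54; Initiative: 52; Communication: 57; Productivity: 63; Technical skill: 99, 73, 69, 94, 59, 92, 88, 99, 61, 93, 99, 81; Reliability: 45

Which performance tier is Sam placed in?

Developing

Technical skill: drop 59, 61 → average of remaining 10 = 887/10 = 88.7
Weighted total:
  Customer focus 95 × 0.15 = 14.25
  Leadership 54 × 0.07 = 3.78
  Initiative 52 × 0.41 = 21.32
  Communication 57 × 0.09 = 5.13
  Productivity 63 × 0.06 = 3.78
  Technical skill 88.7 × 0.13 = 11.531
  Reliability 45 × 0.09 = 4.05
Sum = 63.841
63.841 is ≥ 45 and < 64.5 → Developing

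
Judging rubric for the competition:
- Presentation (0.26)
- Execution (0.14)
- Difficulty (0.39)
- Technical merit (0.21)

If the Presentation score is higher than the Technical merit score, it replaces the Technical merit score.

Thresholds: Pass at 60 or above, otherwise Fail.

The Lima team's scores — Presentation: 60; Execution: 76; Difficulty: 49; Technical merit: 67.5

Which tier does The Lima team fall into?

Presentation (60) ≤ Technical merit (67.5), so Technical merit stays at 67.5.
Weighted total:
  Presentation 60 × 0.26 = 15.6
  Execution 76 × 0.14 = 10.64
  Difficulty 49 × 0.39 = 19.11
  Technical merit 67.5 × 0.21 = 14.175
Sum = 59.525
59.525 < 60 → Fail

Fail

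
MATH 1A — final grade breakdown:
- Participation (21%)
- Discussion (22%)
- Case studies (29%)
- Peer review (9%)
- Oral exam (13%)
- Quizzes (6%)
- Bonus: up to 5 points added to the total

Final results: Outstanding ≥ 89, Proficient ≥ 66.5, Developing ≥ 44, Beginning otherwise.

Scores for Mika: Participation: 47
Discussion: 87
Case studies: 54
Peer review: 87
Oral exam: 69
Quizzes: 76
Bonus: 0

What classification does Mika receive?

Weighted total:
  Participation 47 × 0.21 = 9.87
  Discussion 87 × 0.22 = 19.14
  Case studies 54 × 0.29 = 15.66
  Peer review 87 × 0.09 = 7.83
  Oral exam 69 × 0.13 = 8.97
  Quizzes 76 × 0.06 = 4.56
Sum = 66.03
Bonus: 66.03 + 0 = 66.03
66.03 is ≥ 44 and < 66.5 → Developing

Developing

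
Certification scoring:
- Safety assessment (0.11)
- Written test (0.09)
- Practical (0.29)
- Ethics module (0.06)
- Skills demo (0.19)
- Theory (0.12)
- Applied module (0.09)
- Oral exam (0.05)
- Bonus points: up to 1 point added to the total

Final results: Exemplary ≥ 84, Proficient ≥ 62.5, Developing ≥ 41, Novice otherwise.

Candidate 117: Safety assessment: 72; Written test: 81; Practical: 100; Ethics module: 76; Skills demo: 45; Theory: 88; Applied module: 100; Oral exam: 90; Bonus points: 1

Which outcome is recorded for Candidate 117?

Proficient

Weighted total:
  Safety assessment 72 × 0.11 = 7.92
  Written test 81 × 0.09 = 7.29
  Practical 100 × 0.29 = 29
  Ethics module 76 × 0.06 = 4.56
  Skills demo 45 × 0.19 = 8.55
  Theory 88 × 0.12 = 10.56
  Applied module 100 × 0.09 = 9
  Oral exam 90 × 0.05 = 4.5
Sum = 81.38
Bonus points: 81.38 + 1 = 82.38
82.38 is ≥ 62.5 and < 84 → Proficient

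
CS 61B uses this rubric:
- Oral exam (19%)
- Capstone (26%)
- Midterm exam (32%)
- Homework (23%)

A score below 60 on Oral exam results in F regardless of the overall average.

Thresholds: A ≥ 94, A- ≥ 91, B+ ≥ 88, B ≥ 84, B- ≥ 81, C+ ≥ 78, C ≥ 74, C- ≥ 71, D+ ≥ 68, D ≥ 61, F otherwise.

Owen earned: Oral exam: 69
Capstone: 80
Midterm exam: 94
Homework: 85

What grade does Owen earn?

Oral exam score 69 ≥ 60: minimum met.
Weighted total:
  Oral exam 69 × 0.19 = 13.11
  Capstone 80 × 0.26 = 20.8
  Midterm exam 94 × 0.32 = 30.08
  Homework 85 × 0.23 = 19.55
Sum = 83.54
83.54 is ≥ 81 and < 84 → B-

B-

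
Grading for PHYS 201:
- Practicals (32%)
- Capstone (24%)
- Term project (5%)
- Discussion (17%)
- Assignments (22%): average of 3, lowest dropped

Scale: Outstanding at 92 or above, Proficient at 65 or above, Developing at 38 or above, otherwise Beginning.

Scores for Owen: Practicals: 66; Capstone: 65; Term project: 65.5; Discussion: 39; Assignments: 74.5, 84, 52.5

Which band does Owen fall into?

Assignments: drop 52.5 → average of remaining 2 = 158.5/2 = 79.25
Weighted total:
  Practicals 66 × 0.32 = 21.12
  Capstone 65 × 0.24 = 15.6
  Term project 65.5 × 0.05 = 3.275
  Discussion 39 × 0.17 = 6.63
  Assignments 79.25 × 0.22 = 17.435
Sum = 64.06
64.06 is ≥ 38 and < 65 → Developing

Developing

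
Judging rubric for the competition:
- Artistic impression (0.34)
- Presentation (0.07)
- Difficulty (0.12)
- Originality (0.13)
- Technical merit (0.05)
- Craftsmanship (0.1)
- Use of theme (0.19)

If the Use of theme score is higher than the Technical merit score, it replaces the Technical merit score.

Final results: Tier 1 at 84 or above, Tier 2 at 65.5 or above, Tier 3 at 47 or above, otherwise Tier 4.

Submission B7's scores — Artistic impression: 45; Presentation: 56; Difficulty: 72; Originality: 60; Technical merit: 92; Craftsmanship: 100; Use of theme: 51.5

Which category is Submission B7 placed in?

Use of theme (51.5) ≤ Technical merit (92), so Technical merit stays at 92.
Weighted total:
  Artistic impression 45 × 0.34 = 15.3
  Presentation 56 × 0.07 = 3.92
  Difficulty 72 × 0.12 = 8.64
  Originality 60 × 0.13 = 7.8
  Technical merit 92 × 0.05 = 4.6
  Craftsmanship 100 × 0.1 = 10
  Use of theme 51.5 × 0.19 = 9.785
Sum = 60.045
60.045 is ≥ 47 and < 65.5 → Tier 3

Tier 3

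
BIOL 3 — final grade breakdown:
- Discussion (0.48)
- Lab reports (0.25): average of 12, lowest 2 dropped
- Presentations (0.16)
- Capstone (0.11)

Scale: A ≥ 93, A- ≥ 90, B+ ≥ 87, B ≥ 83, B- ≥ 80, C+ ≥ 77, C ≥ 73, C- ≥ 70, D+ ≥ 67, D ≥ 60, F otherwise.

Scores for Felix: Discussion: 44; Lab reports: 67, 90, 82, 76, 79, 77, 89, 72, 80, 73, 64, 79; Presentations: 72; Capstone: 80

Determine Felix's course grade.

D

Lab reports: drop 64, 67 → average of remaining 10 = 797/10 = 79.7
Weighted total:
  Discussion 44 × 0.48 = 21.12
  Lab reports 79.7 × 0.25 = 19.925
  Presentations 72 × 0.16 = 11.52
  Capstone 80 × 0.11 = 8.8
Sum = 61.365
61.365 is ≥ 60 and < 67 → D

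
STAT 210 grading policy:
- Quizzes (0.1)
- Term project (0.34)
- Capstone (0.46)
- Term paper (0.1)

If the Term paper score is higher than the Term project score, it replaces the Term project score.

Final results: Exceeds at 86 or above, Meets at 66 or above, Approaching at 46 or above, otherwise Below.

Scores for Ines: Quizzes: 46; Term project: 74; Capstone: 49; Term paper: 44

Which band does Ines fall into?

Term paper (44) ≤ Term project (74), so Term project stays at 74.
Weighted total:
  Quizzes 46 × 0.1 = 4.6
  Term project 74 × 0.34 = 25.16
  Capstone 49 × 0.46 = 22.54
  Term paper 44 × 0.1 = 4.4
Sum = 56.7
56.7 is ≥ 46 and < 66 → Approaching

Approaching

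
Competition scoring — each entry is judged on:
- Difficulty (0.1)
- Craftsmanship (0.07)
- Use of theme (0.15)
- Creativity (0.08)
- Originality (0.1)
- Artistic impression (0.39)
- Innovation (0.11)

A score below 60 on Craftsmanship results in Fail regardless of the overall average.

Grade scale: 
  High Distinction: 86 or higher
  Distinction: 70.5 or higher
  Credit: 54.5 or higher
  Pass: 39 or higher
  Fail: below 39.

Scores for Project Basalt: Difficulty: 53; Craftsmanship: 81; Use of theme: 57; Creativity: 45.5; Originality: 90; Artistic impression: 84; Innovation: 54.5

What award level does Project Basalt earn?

Craftsmanship score 81 ≥ 60: minimum met.
Weighted total:
  Difficulty 53 × 0.1 = 5.3
  Craftsmanship 81 × 0.07 = 5.67
  Use of theme 57 × 0.15 = 8.55
  Creativity 45.5 × 0.08 = 3.64
  Originality 90 × 0.1 = 9
  Artistic impression 84 × 0.39 = 32.76
  Innovation 54.5 × 0.11 = 5.995
Sum = 70.915
70.915 is ≥ 70.5 and < 86 → Distinction

Distinction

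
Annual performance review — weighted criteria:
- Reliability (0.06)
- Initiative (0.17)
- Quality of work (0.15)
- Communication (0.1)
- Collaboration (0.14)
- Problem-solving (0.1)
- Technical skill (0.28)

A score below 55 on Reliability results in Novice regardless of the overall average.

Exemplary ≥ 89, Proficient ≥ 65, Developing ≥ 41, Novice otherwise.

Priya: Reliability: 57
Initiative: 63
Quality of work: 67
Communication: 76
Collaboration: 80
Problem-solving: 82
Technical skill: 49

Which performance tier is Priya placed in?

Reliability score 57 ≥ 55: minimum met.
Weighted total:
  Reliability 57 × 0.06 = 3.42
  Initiative 63 × 0.17 = 10.71
  Quality of work 67 × 0.15 = 10.05
  Communication 76 × 0.1 = 7.6
  Collaboration 80 × 0.14 = 11.2
  Problem-solving 82 × 0.1 = 8.2
  Technical skill 49 × 0.28 = 13.72
Sum = 64.9
64.9 is ≥ 41 and < 65 → Developing

Developing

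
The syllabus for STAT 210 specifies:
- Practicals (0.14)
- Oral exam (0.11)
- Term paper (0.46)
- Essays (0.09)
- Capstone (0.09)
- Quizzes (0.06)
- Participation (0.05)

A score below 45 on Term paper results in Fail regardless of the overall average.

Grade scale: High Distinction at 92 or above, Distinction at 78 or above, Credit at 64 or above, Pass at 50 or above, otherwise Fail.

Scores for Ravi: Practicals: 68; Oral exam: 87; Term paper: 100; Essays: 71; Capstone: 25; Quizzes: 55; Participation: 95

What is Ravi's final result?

Term paper score 100 ≥ 45: minimum met.
Weighted total:
  Practicals 68 × 0.14 = 9.52
  Oral exam 87 × 0.11 = 9.57
  Term paper 100 × 0.46 = 46
  Essays 71 × 0.09 = 6.39
  Capstone 25 × 0.09 = 2.25
  Quizzes 55 × 0.06 = 3.3
  Participation 95 × 0.05 = 4.75
Sum = 81.78
81.78 is ≥ 78 and < 92 → Distinction

Distinction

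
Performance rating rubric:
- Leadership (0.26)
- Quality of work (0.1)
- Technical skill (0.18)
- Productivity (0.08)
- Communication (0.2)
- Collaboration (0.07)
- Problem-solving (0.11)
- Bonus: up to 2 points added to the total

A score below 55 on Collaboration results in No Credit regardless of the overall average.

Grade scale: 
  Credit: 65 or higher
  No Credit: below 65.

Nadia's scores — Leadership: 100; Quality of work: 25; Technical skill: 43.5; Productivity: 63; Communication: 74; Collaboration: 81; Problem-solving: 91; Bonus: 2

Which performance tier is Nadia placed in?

Credit

Collaboration score 81 ≥ 55: minimum met.
Weighted total:
  Leadership 100 × 0.26 = 26
  Quality of work 25 × 0.1 = 2.5
  Technical skill 43.5 × 0.18 = 7.83
  Productivity 63 × 0.08 = 5.04
  Communication 74 × 0.2 = 14.8
  Collaboration 81 × 0.07 = 5.67
  Problem-solving 91 × 0.11 = 10.01
Sum = 71.85
Bonus: 71.85 + 2 = 73.85
73.85 ≥ 65 → Credit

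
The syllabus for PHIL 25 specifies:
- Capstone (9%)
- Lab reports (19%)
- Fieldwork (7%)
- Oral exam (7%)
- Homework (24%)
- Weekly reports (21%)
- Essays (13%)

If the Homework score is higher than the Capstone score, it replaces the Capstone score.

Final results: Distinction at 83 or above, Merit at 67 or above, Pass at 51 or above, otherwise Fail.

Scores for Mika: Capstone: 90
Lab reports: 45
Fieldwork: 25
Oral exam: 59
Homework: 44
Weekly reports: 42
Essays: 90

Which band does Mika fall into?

Homework (44) ≤ Capstone (90), so Capstone stays at 90.
Weighted total:
  Capstone 90 × 0.09 = 8.1
  Lab reports 45 × 0.19 = 8.55
  Fieldwork 25 × 0.07 = 1.75
  Oral exam 59 × 0.07 = 4.13
  Homework 44 × 0.24 = 10.56
  Weekly reports 42 × 0.21 = 8.82
  Essays 90 × 0.13 = 11.7
Sum = 53.61
53.61 is ≥ 51 and < 67 → Pass

Pass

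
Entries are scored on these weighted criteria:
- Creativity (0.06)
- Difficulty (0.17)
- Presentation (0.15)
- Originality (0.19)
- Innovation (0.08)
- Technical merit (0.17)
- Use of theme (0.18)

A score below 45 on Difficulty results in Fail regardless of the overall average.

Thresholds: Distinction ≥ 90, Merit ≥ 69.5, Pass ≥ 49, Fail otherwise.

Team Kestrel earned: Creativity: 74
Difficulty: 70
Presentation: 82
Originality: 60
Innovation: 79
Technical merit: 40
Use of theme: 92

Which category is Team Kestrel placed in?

Difficulty score 70 ≥ 45: minimum met.
Weighted total:
  Creativity 74 × 0.06 = 4.44
  Difficulty 70 × 0.17 = 11.9
  Presentation 82 × 0.15 = 12.3
  Originality 60 × 0.19 = 11.4
  Innovation 79 × 0.08 = 6.32
  Technical merit 40 × 0.17 = 6.8
  Use of theme 92 × 0.18 = 16.56
Sum = 69.72
69.72 is ≥ 69.5 and < 90 → Merit

Merit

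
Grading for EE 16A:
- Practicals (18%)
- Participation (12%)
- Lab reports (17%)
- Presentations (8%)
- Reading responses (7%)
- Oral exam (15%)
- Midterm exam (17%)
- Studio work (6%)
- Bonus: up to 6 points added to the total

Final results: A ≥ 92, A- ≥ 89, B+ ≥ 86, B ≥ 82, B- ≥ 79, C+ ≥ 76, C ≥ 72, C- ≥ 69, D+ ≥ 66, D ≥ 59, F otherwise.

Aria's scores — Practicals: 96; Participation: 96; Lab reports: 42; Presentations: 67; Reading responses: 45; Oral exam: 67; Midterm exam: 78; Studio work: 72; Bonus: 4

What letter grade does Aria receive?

C+

Weighted total:
  Practicals 96 × 0.18 = 17.28
  Participation 96 × 0.12 = 11.52
  Lab reports 42 × 0.17 = 7.14
  Presentations 67 × 0.08 = 5.36
  Reading responses 45 × 0.07 = 3.15
  Oral exam 67 × 0.15 = 10.05
  Midterm exam 78 × 0.17 = 13.26
  Studio work 72 × 0.06 = 4.32
Sum = 72.08
Bonus: 72.08 + 4 = 76.08
76.08 is ≥ 76 and < 79 → C+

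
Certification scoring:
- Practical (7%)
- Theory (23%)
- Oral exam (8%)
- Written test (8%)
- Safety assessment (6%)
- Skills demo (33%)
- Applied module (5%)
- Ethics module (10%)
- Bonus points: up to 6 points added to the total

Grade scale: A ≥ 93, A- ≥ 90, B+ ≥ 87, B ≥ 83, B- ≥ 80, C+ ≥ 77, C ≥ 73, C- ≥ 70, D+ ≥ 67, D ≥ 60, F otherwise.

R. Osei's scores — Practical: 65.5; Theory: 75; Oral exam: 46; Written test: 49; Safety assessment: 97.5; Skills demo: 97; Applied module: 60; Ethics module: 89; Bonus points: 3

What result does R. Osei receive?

B-

Weighted total:
  Practical 65.5 × 0.07 = 4.585
  Theory 75 × 0.23 = 17.25
  Oral exam 46 × 0.08 = 3.68
  Written test 49 × 0.08 = 3.92
  Safety assessment 97.5 × 0.06 = 5.85
  Skills demo 97 × 0.33 = 32.01
  Applied module 60 × 0.05 = 3
  Ethics module 89 × 0.1 = 8.9
Sum = 79.195
Bonus points: 79.195 + 3 = 82.195
82.195 is ≥ 80 and < 83 → B-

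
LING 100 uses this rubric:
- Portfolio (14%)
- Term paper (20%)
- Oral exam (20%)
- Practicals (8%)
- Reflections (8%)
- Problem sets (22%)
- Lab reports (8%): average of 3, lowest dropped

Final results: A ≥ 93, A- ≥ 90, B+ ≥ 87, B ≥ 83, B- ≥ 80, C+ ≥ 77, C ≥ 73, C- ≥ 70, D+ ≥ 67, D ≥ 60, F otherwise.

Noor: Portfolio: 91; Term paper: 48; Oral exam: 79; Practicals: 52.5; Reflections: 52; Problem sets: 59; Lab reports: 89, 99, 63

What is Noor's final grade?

D+

Lab reports: drop 63 → average of remaining 2 = 188/2 = 94
Weighted total:
  Portfolio 91 × 0.14 = 12.74
  Term paper 48 × 0.2 = 9.6
  Oral exam 79 × 0.2 = 15.8
  Practicals 52.5 × 0.08 = 4.2
  Reflections 52 × 0.08 = 4.16
  Problem sets 59 × 0.22 = 12.98
  Lab reports 94 × 0.08 = 7.52
Sum = 67
67 is ≥ 67 and < 70 → D+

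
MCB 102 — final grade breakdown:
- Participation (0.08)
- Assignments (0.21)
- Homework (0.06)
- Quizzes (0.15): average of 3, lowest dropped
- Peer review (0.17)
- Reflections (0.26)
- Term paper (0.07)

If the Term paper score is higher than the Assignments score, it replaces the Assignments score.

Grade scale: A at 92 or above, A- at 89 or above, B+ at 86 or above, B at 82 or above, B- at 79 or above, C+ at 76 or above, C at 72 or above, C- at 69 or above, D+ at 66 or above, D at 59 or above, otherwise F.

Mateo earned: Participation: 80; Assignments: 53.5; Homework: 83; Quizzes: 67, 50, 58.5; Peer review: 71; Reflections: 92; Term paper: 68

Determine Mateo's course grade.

Quizzes: drop 50 → average of remaining 2 = 125.5/2 = 62.75
Term paper (68) > Assignments (53.5), so Assignments counts as 68.
Weighted total:
  Participation 80 × 0.08 = 6.4
  Assignments 68 × 0.21 = 14.28
  Homework 83 × 0.06 = 4.98
  Quizzes 62.75 × 0.15 = 9.4125
  Peer review 71 × 0.17 = 12.07
  Reflections 92 × 0.26 = 23.92
  Term paper 68 × 0.07 = 4.76
Sum = 75.8225
75.8225 is ≥ 72 and < 76 → C

C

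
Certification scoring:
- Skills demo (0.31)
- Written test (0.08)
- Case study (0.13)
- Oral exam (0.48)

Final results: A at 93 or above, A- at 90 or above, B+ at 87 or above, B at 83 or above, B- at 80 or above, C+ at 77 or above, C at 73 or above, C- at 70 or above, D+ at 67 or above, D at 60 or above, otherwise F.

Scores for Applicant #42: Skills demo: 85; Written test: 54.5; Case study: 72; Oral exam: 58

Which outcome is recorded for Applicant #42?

Weighted total:
  Skills demo 85 × 0.31 = 26.35
  Written test 54.5 × 0.08 = 4.36
  Case study 72 × 0.13 = 9.36
  Oral exam 58 × 0.48 = 27.84
Sum = 67.91
67.91 is ≥ 67 and < 70 → D+

D+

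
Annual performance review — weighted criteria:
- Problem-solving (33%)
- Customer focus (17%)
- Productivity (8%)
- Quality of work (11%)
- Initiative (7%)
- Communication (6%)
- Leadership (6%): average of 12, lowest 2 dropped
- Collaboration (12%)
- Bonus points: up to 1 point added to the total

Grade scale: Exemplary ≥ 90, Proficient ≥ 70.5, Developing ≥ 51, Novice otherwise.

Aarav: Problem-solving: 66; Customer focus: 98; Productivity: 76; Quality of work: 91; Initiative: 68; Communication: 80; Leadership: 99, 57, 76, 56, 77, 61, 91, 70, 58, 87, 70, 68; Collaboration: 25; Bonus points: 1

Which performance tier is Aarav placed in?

Leadership: drop 56, 57 → average of remaining 10 = 757/10 = 75.7
Weighted total:
  Problem-solving 66 × 0.33 = 21.78
  Customer focus 98 × 0.17 = 16.66
  Productivity 76 × 0.08 = 6.08
  Quality of work 91 × 0.11 = 10.01
  Initiative 68 × 0.07 = 4.76
  Communication 80 × 0.06 = 4.8
  Leadership 75.7 × 0.06 = 4.542
  Collaboration 25 × 0.12 = 3
Sum = 71.632
Bonus points: 71.632 + 1 = 72.632
72.632 is ≥ 70.5 and < 90 → Proficient

Proficient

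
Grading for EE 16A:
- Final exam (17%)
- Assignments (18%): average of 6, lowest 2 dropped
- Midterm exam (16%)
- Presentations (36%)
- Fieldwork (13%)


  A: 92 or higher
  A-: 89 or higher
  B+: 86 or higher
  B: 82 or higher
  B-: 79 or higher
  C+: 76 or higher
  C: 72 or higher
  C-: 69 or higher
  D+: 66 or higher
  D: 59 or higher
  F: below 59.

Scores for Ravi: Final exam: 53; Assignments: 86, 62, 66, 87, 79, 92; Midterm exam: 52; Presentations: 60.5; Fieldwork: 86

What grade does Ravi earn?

Assignments: drop 62, 66 → average of remaining 4 = 344/4 = 86
Weighted total:
  Final exam 53 × 0.17 = 9.01
  Assignments 86 × 0.18 = 15.48
  Midterm exam 52 × 0.16 = 8.32
  Presentations 60.5 × 0.36 = 21.78
  Fieldwork 86 × 0.13 = 11.18
Sum = 65.77
65.77 is ≥ 59 and < 66 → D

D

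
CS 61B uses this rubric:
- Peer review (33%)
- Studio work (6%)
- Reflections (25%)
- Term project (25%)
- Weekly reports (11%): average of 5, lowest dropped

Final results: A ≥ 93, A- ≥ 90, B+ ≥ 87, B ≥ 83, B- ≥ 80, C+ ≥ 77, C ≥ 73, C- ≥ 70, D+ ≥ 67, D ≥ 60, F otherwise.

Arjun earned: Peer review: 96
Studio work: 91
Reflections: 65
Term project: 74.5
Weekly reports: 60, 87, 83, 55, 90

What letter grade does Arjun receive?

B-

Weekly reports: drop 55 → average of remaining 4 = 320/4 = 80
Weighted total:
  Peer review 96 × 0.33 = 31.68
  Studio work 91 × 0.06 = 5.46
  Reflections 65 × 0.25 = 16.25
  Term project 74.5 × 0.25 = 18.625
  Weekly reports 80 × 0.11 = 8.8
Sum = 80.815
80.815 is ≥ 80 and < 83 → B-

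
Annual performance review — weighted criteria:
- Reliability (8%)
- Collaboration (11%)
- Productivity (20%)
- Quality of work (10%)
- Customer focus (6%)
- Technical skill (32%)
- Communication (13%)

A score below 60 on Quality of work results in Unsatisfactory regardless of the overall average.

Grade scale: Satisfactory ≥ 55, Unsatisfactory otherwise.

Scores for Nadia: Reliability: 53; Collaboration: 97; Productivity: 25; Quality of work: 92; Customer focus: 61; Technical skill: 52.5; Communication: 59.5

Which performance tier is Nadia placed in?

Satisfactory

Quality of work score 92 ≥ 60: minimum met.
Weighted total:
  Reliability 53 × 0.08 = 4.24
  Collaboration 97 × 0.11 = 10.67
  Productivity 25 × 0.2 = 5
  Quality of work 92 × 0.1 = 9.2
  Customer focus 61 × 0.06 = 3.66
  Technical skill 52.5 × 0.32 = 16.8
  Communication 59.5 × 0.13 = 7.735
Sum = 57.305
57.305 ≥ 55 → Satisfactory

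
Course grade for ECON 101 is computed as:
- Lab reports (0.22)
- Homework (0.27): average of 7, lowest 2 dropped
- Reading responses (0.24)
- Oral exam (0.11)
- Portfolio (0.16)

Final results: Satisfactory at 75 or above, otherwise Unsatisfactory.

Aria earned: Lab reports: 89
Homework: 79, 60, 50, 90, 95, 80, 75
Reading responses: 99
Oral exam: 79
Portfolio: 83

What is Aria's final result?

Satisfactory

Homework: drop 50, 60 → average of remaining 5 = 419/5 = 83.8
Weighted total:
  Lab reports 89 × 0.22 = 19.58
  Homework 83.8 × 0.27 = 22.626
  Reading responses 99 × 0.24 = 23.76
  Oral exam 79 × 0.11 = 8.69
  Portfolio 83 × 0.16 = 13.28
Sum = 87.936
87.936 ≥ 75 → Satisfactory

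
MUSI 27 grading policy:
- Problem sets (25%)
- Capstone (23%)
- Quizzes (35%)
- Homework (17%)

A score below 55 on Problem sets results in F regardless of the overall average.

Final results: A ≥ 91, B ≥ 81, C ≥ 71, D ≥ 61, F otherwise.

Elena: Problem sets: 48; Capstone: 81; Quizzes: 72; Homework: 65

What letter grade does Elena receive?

F

Problem sets score 48 < 55: minimum not met.
Weighted total:
  Problem sets 48 × 0.25 = 12
  Capstone 81 × 0.23 = 18.63
  Quizzes 72 × 0.35 = 25.2
  Homework 65 × 0.17 = 11.05
Sum = 66.88
Because the Problem sets minimum was not met, the result is F.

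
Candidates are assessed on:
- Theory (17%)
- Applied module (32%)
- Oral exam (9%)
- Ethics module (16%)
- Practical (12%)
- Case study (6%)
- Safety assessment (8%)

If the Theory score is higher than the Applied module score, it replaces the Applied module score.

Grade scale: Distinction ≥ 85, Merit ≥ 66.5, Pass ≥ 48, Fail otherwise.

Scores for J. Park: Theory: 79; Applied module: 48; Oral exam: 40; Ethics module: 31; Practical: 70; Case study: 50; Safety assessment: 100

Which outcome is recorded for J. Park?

Merit

Theory (79) > Applied module (48), so Applied module counts as 79.
Weighted total:
  Theory 79 × 0.17 = 13.43
  Applied module 79 × 0.32 = 25.28
  Oral exam 40 × 0.09 = 3.6
  Ethics module 31 × 0.16 = 4.96
  Practical 70 × 0.12 = 8.4
  Case study 50 × 0.06 = 3
  Safety assessment 100 × 0.08 = 8
Sum = 66.67
66.67 is ≥ 66.5 and < 85 → Merit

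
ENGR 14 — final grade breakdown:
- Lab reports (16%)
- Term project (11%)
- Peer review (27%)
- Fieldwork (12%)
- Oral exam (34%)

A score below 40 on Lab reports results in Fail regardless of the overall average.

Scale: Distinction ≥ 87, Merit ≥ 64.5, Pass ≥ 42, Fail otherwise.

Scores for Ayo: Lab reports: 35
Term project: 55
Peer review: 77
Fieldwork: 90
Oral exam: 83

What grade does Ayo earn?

Fail

Lab reports score 35 < 40: minimum not met.
Weighted total:
  Lab reports 35 × 0.16 = 5.6
  Term project 55 × 0.11 = 6.05
  Peer review 77 × 0.27 = 20.79
  Fieldwork 90 × 0.12 = 10.8
  Oral exam 83 × 0.34 = 28.22
Sum = 71.46
Because the Lab reports minimum was not met, the result is Fail.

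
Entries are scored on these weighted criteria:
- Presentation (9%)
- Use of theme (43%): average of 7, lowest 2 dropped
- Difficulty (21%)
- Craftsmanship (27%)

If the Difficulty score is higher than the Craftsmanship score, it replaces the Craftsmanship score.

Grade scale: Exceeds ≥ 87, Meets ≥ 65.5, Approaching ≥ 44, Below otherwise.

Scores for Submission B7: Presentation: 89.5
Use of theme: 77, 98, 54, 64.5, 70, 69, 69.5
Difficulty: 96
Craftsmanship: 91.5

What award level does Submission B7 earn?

Use of theme: drop 54, 64.5 → average of remaining 5 = 383.5/5 = 76.7
Difficulty (96) > Craftsmanship (91.5), so Craftsmanship counts as 96.
Weighted total:
  Presentation 89.5 × 0.09 = 8.055
  Use of theme 76.7 × 0.43 = 32.981
  Difficulty 96 × 0.21 = 20.16
  Craftsmanship 96 × 0.27 = 25.92
Sum = 87.116
87.116 ≥ 87 → Exceeds

Exceeds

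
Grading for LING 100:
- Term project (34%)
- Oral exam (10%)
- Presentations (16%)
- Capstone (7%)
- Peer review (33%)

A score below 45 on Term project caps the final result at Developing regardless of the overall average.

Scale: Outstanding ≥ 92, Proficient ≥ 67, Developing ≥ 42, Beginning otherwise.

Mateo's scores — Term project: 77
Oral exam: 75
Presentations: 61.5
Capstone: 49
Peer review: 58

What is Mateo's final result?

Term project score 77 ≥ 45: minimum met.
Weighted total:
  Term project 77 × 0.34 = 26.18
  Oral exam 75 × 0.1 = 7.5
  Presentations 61.5 × 0.16 = 9.84
  Capstone 49 × 0.07 = 3.43
  Peer review 58 × 0.33 = 19.14
Sum = 66.09
66.09 is ≥ 42 and < 67 → Developing

Developing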